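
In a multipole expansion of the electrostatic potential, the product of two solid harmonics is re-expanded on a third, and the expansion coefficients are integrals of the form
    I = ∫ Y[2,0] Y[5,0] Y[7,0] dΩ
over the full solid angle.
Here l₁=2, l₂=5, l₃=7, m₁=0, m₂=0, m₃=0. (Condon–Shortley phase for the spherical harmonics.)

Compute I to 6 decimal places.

0.237977

m-sum 0 ✓  L=14 even ✓  3≤7≤7 ✓
Π(2lᵢ+1) = 5×11×15 = 825
triangle coeff Δ(2,5,7) = 1/15015
Σ_t [0,0]: t=0:+1/57600 = 1/57600
(3j)²=21/715 [(2 5 7; 0 0 0)], sign=-1
(m-triple is (0,0,0) — same symbol as above.)
⇒ 4πI² = 1323/1859
I = (+1)√(1323/1859/(4π)) = 0.23797717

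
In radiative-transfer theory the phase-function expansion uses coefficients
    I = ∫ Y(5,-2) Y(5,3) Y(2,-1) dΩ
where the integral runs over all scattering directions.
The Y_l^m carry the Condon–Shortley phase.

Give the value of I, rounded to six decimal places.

-0.161739

Rules hold: Σm=0, L=12 even, 0≤2≤10.
N = 11·11·5 = 605
Δ = 8!·2!·2!/13! = 1/38610
Racah Σ t=3..5: t=3:−1/2880 t=4:+1/576 t=5:−1/2880 = 1/960
⇒ 3j(5 5 2; 0 0 0)² = 10/429, sgn +1
Racah Σ t=6..7: t=6:+1/2880 t=7:−1/10080 = 1/4032
⇒ 3j(5 5 2; -2 3 -1)² = 10/429, sgn -1
4πI² = N·(3j₀)²·(3jₘ)² = 500/1521
I = -1·√(0.328731/4π) = -0.16173926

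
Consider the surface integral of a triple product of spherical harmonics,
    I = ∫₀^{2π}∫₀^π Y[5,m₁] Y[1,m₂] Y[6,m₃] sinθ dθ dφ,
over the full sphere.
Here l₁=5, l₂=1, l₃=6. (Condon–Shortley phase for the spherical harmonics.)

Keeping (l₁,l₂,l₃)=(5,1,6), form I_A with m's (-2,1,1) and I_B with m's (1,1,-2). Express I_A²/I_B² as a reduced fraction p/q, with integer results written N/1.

5/14

l's match ⇒ only the (l;m) 3-j factors differ between A and B.
A: triangle coeff Δ(5,1,6) = 1/858; Σ_t [0,0]: t=0:+1/60480 = 1/60480; (3j)²=5/429 [(5 1 6; -2 1 1)], sign=-1
B: triangle coeff Δ(5,1,6) = 1/858; Σ_t [0,0]: t=0:+1/34560 = 1/34560; (3j)²=14/429 [(5 1 6; 1 1 -2)], sign=+1
I_A²/I_B² = (5/429)/(14/429) = 5/14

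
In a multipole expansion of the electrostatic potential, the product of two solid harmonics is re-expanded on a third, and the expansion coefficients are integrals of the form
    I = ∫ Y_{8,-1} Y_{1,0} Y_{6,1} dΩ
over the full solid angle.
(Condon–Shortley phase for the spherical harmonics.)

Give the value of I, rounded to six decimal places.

triangle: need 7≤l₃≤9, have 6; I=0

0.000000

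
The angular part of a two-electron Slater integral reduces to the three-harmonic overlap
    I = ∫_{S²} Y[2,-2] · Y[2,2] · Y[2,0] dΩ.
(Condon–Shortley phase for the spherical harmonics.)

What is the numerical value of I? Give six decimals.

-0.180224

m-sum 0 ✓  L=6 even ✓  0≤2≤4 ✓
Π(2lᵢ+1) = 5×5×5 = 125
triangle coeff Δ(2,2,2) = 1/630
Σ_t [0,2]: t=0:+1/8 t=1:−1/1 t=2:+1/8 = -3/4
(3j)²=2/35 [(2 2 2; 0 0 0)], sign=-1
Σ_t [2,2]: t=2:+1/8 = 1/8
(3j)²=2/35 [(2 2 2; -2 2 0)], sign=+1
⇒ 4πI² = 20/49
I = (-1)√(20/49/(4π)) = -0.18022375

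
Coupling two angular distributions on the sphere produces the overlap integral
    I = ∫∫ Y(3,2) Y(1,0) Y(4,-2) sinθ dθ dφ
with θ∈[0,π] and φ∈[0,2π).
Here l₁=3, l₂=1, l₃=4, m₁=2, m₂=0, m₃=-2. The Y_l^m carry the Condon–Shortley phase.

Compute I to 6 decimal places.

0.213244

Rules hold: Σm=0, L=8 even, 2≤4≤4.
N = 7·3·9 = 189
Δ = 0!·6!·2!/9! = 1/252
Racah Σ t=0..0: t=0:+1/36 = 1/36
⇒ 3j(3 1 4; 0 0 0)² = 4/63, sgn +1
Racah Σ t=0..0: t=0:+1/120 = 1/120
⇒ 3j(3 1 4; 2 0 -2)² = 1/21, sgn +1
4πI² = N·(3j₀)²·(3jₘ)² = 4/7
I = +1·√(0.571429/4π) = 0.21324362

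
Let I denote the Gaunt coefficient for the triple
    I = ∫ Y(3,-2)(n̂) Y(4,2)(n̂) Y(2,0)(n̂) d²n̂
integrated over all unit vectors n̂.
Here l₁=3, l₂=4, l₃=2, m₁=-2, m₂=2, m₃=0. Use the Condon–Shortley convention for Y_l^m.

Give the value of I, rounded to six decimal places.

0.000000

Σlᵢ=9 odd — θ-integrand is odd under cosθ→−cosθ; I=0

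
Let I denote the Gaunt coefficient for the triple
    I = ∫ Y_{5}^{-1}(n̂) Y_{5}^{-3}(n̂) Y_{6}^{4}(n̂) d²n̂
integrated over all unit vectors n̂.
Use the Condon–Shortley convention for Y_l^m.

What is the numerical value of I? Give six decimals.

-0.069086

m-sum 0 ✓  L=16 even ✓  0≤6≤10 ✓
Π(2lᵢ+1) = 11×11×13 = 1573
triangle coeff Δ(5,5,6) = 1/28588560
Σ_t [0,4]: t=0:+1/345600 t=1:−1/13824 t=2:+1/5184 t=3:−1/13824 t=4:+1/345600 = 7/129600
(3j)²=80/7293 [(5 5 6; 0 0 0)], sign=+1
Σ_t [0,2]: t=0:+1/829440 t=1:−1/86400 t=2:+1/138240 = -13/4147200
(3j)²=13/3740 [(5 5 6; -1 -3 4)], sign=-1
⇒ 4πI² = 52/867
I = (-1)√(52/867/(4π)) = -0.06908555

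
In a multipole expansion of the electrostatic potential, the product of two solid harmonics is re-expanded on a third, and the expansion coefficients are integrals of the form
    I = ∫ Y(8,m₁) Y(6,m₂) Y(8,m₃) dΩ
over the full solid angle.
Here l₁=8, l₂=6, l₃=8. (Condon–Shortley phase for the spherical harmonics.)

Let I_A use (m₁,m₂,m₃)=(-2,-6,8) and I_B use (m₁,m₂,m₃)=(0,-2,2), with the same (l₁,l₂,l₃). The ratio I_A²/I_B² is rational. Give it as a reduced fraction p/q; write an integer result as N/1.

l's match ⇒ only the (l;m) 3-j factors differ between A and B.
A: triangle coeff Δ(8,6,8) = 1/13742520792; Σ_t [0,0]: t=0:+1/1881169920000 = 1/1881169920000; (3j)²=4/7429 [(8 6 8; -2 -6 8)], sign=+1
B: triangle coeff Δ(8,6,8) = 1/13742520792; Σ_t [0,4]: t=0:+1/2786918400 t=1:−1/130636800 t=2:+1/39813120 t=3:−1/62208000 t=4:+1/597196800 = 143/41803776000; (3j)²=26/7429 [(8 6 8; 0 -2 2)], sign=+1
I_A²/I_B² = (4/7429)/(26/7429) = 2/13

2/13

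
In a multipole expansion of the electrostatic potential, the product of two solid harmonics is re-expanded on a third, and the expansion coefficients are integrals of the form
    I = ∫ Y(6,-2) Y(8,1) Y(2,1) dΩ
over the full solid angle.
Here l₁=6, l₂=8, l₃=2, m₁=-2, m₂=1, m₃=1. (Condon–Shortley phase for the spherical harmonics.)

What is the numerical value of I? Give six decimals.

Checks pass: Σm=0; 16 even; l₃=2∈[2,14].
(2·6+1)(2·8+1)(2·2+1) = 1105
Δ: 12! 0! 4! / 17! → 1/30940
sum: t=6:+1/2073600 = 1/2073600
3j²(6 8 2; 0 0 0) = Δ·Π!·Σ² = 28/1105  (sign +1)
sum: t=8:+1/5806080 = 1/5806080
3j²(6 8 2; -2 1 1) = Δ·Π!·Σ² = 9/884  (sign -1)
combine: 4πI² = 1105·28/1105·9/884 = 63/221
take √, sign -1: I = -0.15061534

-0.150615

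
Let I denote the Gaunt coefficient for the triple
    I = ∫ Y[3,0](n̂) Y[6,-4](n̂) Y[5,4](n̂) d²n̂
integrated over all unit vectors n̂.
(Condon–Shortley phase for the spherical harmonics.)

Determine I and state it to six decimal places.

-0.139560

Checks pass: Σm=0; 14 even; l₃=5∈[3,9].
(2·3+1)(2·6+1)(2·5+1) = 1001
Δ: 4! 2! 8! / 15! → 1/675675
sum: t=1:−1/8640 t=2:+1/2304 t=3:−1/8640 = 7/34560
3j²(3 6 5; 0 0 0) = Δ·Π!·Σ² = 7/429  (sign -1)
sum: t=1:−1/60480 t=2:+1/161280 = -1/96768
3j²(3 6 5; 0 -4 4) = Δ·Π!·Σ² = 15/1001  (sign +1)
combine: 4πI² = 1001·7/429·15/1001 = 35/143
take √, sign -1: I = -0.13956004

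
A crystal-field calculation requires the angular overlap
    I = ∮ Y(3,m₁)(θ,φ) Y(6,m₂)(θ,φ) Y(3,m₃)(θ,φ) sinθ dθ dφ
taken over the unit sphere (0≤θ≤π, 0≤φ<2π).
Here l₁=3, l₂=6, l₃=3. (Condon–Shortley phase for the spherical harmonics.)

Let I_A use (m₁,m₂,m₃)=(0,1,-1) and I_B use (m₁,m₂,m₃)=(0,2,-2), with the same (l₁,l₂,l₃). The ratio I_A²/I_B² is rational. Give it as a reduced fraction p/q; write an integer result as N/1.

l's match ⇒ only the (l;m) 3-j factors differ between A and B.
A: triangle coeff Δ(3,6,3) = 1/12012; Σ_t [3,3]: t=3:−1/1728 = -1/1728; (3j)²=25/858 [(3 6 3; 0 1 -1)], sign=-1
B: triangle coeff Δ(3,6,3) = 1/12012; Σ_t [3,3]: t=3:−1/4320 = -1/4320; (3j)²=8/429 [(3 6 3; 0 2 -2)], sign=+1
I_A²/I_B² = (25/858)/(8/429) = 25/16

25/16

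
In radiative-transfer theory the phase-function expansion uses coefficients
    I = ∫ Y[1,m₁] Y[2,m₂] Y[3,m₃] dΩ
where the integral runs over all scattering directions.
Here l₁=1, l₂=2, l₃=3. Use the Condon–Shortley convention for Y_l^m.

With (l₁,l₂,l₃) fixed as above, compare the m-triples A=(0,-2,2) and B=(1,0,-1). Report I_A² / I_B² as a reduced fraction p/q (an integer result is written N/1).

Same 1,2,3: normalisation and zero-m 3j drop out of the ratio.
A: Δ: 0! 2! 4! / 7! → 1/105; sum: t=0:+1/24 = 1/24; 3j²(1 2 3; 0 -2 2) = Δ·Π!·Σ² = 1/21  (sign -1)
B: Δ: 0! 2! 4! / 7! → 1/105; sum: t=0:+1/8 = 1/8; 3j²(1 2 3; 1 0 -1) = Δ·Π!·Σ² = 2/35  (sign +1)
I_A²/I_B² = (1/21)/(2/35) = 5/6

5/6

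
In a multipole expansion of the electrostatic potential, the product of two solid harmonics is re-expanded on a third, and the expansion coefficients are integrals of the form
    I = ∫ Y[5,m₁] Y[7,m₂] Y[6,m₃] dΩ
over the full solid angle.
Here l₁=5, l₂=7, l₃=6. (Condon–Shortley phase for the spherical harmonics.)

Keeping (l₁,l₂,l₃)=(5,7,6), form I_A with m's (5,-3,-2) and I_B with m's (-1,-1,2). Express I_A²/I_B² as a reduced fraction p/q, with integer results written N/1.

Shared (l₁,l₂,l₃)=(5,7,6): N and (l;000)² cancel in I_A²/I_B².
A: Δ = 6!·4!·8!/19! = 1/174594420; Racah Σ t=0..0: t=0:+1/9953280 = 1/9953280; ⇒ 3j(5 7 6; 5 -3 -2)² = 2450/138567, sgn +1
B: Δ = 6!·4!·8!/19! = 1/174594420; Racah Σ t=2..6: t=2:+1/663552 t=3:−1/155520 t=4:+1/276480 t=5:−1/3628800 t=6:+1/696729600 = -367/232243200; ⇒ 3j(5 7 6; -1 -1 2)² = 134689/19399380, sgn -1
I_A²/I_B² = (2450/138567)/(134689/19399380) = 343000/134689

343000/134689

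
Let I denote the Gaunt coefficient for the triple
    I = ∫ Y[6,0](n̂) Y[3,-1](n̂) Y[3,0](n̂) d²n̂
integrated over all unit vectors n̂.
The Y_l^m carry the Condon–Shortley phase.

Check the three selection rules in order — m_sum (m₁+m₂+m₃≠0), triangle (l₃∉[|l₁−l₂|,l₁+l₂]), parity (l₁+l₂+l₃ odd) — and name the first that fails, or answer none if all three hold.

m_sum

Σmᵢ = -1  ✗
l₃∈[|l₁−l₂|,l₁+l₂]=[3,9], have l₃=3
Σlᵢ = 12 ⇒ even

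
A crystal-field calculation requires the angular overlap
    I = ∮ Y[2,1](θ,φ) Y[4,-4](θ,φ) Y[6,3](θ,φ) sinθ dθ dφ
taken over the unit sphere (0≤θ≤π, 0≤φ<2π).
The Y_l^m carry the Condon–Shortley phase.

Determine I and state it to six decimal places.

-0.047713

m-sum 0 ✓  L=12 even ✓  2≤6≤6 ✓
Π(2lᵢ+1) = 5×9×13 = 585
triangle coeff Δ(2,4,6) = 1/6435
Σ_t [0,0]: t=0:+1/2304 = 1/2304
(3j)²=5/143 [(2 4 6; 0 0 0)], sign=+1
Σ_t [0,0]: t=0:+1/241920 = 1/241920
(3j)²=1/715 [(2 4 6; 1 -4 3)], sign=-1
⇒ 4πI² = 45/1573
I = (-1)√(45/1573/(4π)) = -0.04771303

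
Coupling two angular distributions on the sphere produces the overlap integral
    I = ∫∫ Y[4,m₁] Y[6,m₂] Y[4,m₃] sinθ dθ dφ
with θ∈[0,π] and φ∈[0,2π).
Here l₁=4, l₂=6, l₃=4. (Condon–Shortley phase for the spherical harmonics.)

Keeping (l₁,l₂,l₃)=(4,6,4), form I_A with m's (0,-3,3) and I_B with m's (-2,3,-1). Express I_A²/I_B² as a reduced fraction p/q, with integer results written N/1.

Shared (l₁,l₂,l₃)=(4,6,4): N and (l;000)² cancel in I_A²/I_B².
A: Δ = 6!·2!·6!/15! = 1/1261260; Racah Σ t=2..3: t=2:+1/11520 t=3:−1/25920 = 1/20736; ⇒ 3j(4 6 4; 0 -3 3)² = 5/429, sgn -1
B: Δ = 6!·2!·6!/15! = 1/1261260; Racah Σ t=4..6: t=4:+1/11520 t=5:−1/5760 t=6:+1/51840 = -7/103680; ⇒ 3j(4 6 4; -2 3 -1)² = 7/858, sgn +1
I_A²/I_B² = (5/429)/(7/858) = 10/7

10/7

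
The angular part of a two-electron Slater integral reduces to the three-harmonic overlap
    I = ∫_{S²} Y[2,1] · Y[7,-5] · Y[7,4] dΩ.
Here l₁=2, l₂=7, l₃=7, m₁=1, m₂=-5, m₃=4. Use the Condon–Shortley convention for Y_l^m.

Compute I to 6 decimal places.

-0.188767

Rules hold: Σm=0, L=16 even, 5≤7≤9.
N = 5·15·15 = 1125
Δ = 2!·2!·12!/17! = 1/185640
Racah Σ t=0..2: t=0:+1/2419200 t=1:−1/518400 t=2:+1/2419200 = -1/907200
⇒ 3j(2 7 7; 0 0 0)² = 56/3315, sgn +1
Racah Σ t=0..1: t=0:+1/14515200 t=1:−1/79833600 = 1/17740800
⇒ 3j(2 7 7; 1 -5 4)² = 729/30940, sgn -1
4πI² = N·(3j₀)²·(3jₘ)² = 21870/48841
I = -1·√(0.44778/4π) = -0.18876748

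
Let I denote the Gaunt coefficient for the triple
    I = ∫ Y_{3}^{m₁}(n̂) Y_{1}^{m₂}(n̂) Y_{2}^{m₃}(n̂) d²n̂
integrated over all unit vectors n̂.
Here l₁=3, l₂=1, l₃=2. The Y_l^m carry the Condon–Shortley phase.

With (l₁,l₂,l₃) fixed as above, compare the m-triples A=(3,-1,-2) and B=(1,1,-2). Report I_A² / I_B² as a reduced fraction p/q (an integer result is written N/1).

15/1

Same 3,1,2: normalisation and zero-m 3j drop out of the ratio.
A: Δ: 2! 4! 0! / 7! → 1/105; sum: t=0:+1/48 = 1/48; 3j²(3 1 2; 3 -1 -2) = Δ·Π!·Σ² = 1/7  (sign +1)
B: Δ: 2! 4! 0! / 7! → 1/105; sum: t=2:+1/48 = 1/48; 3j²(3 1 2; 1 1 -2) = Δ·Π!·Σ² = 1/105  (sign +1)
I_A²/I_B² = (1/7)/(1/105) = 15/1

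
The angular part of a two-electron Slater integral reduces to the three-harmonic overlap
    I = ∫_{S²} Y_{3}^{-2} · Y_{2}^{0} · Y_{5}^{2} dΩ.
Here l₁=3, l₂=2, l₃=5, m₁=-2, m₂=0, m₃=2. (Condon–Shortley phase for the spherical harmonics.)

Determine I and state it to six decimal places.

0.190188

m-sum 0 ✓  L=10 even ✓  1≤5≤5 ✓
Π(2lᵢ+1) = 7×5×11 = 385
triangle coeff Δ(3,2,5) = 1/2310
Σ_t [0,0]: t=0:+1/144 = 1/144
(3j)²=10/231 [(3 2 5; 0 0 0)], sign=-1
Σ_t [0,0]: t=0:+1/480 = 1/480
(3j)²=3/110 [(3 2 5; -2 0 2)], sign=-1
⇒ 4πI² = 5/11
I = (+1)√(5/11/(4π)) = 0.19018827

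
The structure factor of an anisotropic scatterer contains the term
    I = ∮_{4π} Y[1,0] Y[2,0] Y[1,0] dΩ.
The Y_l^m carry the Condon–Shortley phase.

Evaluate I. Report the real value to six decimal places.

Rules hold: Σm=0, L=4 even, 1≤1≤3.
N = 3·5·3 = 45
Δ = 2!·0!·2!/5! = 1/30
Racah Σ t=1..1: t=1:−1/1 = -1/1
⇒ 3j(1 2 1; 0 0 0)² = 2/15, sgn +1
(m-triple is (0,0,0) — same symbol as above.)
4πI² = N·(3j₀)²·(3jₘ)² = 4/5
I = +1·√(0.8/4π) = 0.25231325

0.252313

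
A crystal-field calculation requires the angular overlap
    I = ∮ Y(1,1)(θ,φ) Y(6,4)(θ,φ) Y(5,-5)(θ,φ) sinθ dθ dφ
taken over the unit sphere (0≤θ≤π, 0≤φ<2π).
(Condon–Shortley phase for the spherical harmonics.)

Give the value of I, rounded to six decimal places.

0.040859

Rules hold: Σm=0, L=12 even, 5≤5≤7.
N = 3·13·11 = 429
Δ = 2!·0!·10!/13! = 1/858
Racah Σ t=1..1: t=1:−1/14400 = -1/14400
⇒ 3j(1 6 5; 0 0 0)² = 6/143, sgn +1
Racah Σ t=0..0: t=0:+1/7257600 = 1/7257600
⇒ 3j(1 6 5; 1 4 -5)² = 1/858, sgn +1
4πI² = N·(3j₀)²·(3jₘ)² = 3/143
I = +1·√(0.020979/4π) = 0.04085899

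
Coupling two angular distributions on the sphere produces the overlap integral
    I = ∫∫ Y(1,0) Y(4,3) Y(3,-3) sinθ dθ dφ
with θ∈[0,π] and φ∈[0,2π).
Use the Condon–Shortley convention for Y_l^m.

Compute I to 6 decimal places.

Rules hold: Σm=0, L=8 even, 3≤3≤5.
N = 3·9·7 = 189
Δ = 2!·0!·6!/9! = 1/252
Racah Σ t=1..1: t=1:−1/36 = -1/36
⇒ 3j(1 4 3; 0 0 0)² = 4/63, sgn +1
Racah Σ t=1..1: t=1:−1/720 = -1/720
⇒ 3j(1 4 3; 0 3 -3)² = 1/36, sgn -1
4πI² = N·(3j₀)²·(3jₘ)² = 1/3
I = -1·√(0.333333/4π) = -0.16286750

-0.162868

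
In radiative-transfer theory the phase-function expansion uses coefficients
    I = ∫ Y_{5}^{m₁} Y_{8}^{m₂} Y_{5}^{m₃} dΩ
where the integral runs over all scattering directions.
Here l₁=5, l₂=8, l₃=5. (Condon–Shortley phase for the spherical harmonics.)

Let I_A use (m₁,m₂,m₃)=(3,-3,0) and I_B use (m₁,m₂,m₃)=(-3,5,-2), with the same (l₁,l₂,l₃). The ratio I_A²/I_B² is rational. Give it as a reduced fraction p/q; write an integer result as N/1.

Shared (l₁,l₂,l₃)=(5,8,5): N and (l;000)² cancel in I_A²/I_B².
A: Δ = 8!·2!·8!/19! = 1/37413090; Racah Σ t=0..2: t=0:+1/58060800 t=1:−1/2903040 t=2:+1/2073600 = 1/6451200; ⇒ 3j(5 8 5; 3 -3 0)² = 15/4199, sgn -1
B: Δ = 8!·2!·8!/19! = 1/37413090; Racah Σ t=6..8: t=6:+1/14515200 t=7:−1/7257600 t=8:+1/58060800 = -1/19353600; ⇒ 3j(5 8 5; -3 5 -2)² = 21/3230, sgn +1
I_A²/I_B² = (15/4199)/(21/3230) = 50/91

50/91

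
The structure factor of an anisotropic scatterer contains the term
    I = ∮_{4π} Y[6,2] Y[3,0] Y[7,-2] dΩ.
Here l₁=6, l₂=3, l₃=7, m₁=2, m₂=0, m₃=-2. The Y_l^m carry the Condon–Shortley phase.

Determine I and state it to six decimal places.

m-sum 0 ✓  L=16 even ✓  3≤7≤9 ✓
Π(2lᵢ+1) = 13×7×15 = 1365
triangle coeff Δ(6,3,7) = 1/2042040
Σ_t [0,2]: t=0:+1/207360 t=1:−1/57600 t=2:+1/207360 = -1/129600
(3j)²=168/12155 [(6 3 7; 0 0 0)], sign=+1
Σ_t [0,2]: t=0:+1/207360 t=1:−1/120960 t=2:+1/967680 = -1/414720
(3j)²=21/4862 [(6 3 7; 2 0 -2)], sign=+1
⇒ 4πI² = 37044/454597
I = (+1)√(37044/454597/(4π)) = 0.08052685

0.080527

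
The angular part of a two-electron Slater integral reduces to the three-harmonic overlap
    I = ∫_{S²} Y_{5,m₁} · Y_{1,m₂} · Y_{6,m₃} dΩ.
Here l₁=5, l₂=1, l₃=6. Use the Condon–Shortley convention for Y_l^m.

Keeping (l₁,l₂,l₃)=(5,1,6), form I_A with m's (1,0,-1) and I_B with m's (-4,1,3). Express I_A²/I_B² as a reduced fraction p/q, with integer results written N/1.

Same 5,1,6: normalisation and zero-m 3j drop out of the ratio.
A: Δ: 0! 10! 2! / 13! → 1/858; sum: t=0:+1/17280 = 1/17280; 3j²(5 1 6; 1 0 -1) = Δ·Π!·Σ² = 35/858  (sign -1)
B: Δ: 0! 10! 2! / 13! → 1/858; sum: t=0:+1/725760 = 1/725760; 3j²(5 1 6; -4 1 3) = Δ·Π!·Σ² = 1/286  (sign -1)
I_A²/I_B² = (35/858)/(1/286) = 35/3

35/3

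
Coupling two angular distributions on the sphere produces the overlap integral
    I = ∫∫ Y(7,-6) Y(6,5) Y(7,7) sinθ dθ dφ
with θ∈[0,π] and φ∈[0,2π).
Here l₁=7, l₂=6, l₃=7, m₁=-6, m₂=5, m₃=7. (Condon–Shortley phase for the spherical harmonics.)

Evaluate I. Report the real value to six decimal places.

0.000000

-6 + 5 + 7 = 6 ≠ 0: azimuthal integral kills it; I = 0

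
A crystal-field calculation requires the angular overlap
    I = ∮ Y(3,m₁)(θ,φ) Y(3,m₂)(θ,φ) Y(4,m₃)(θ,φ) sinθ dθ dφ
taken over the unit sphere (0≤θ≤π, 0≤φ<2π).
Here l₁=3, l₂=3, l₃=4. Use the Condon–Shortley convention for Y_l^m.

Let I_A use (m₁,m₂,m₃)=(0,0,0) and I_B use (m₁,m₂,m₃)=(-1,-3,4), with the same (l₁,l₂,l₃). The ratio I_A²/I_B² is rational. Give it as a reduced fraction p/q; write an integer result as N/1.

l's match ⇒ only the (l;m) 3-j factors differ between A and B.
A: triangle coeff Δ(3,3,4) = 1/34650; Σ_t [0,2]: t=0:+1/72 t=1:−1/16 t=2:+1/72 = -5/144; (3j)²=2/77 [(3 3 4; 0 0 0)], sign=-1
B: triangle coeff Δ(3,3,4) = 1/34650; Σ_t [0,0]: t=0:+1/1152 = 1/1152; (3j)²=1/33 [(3 3 4; -1 -3 4)], sign=+1
I_A²/I_B² = (2/77)/(1/33) = 6/7

6/7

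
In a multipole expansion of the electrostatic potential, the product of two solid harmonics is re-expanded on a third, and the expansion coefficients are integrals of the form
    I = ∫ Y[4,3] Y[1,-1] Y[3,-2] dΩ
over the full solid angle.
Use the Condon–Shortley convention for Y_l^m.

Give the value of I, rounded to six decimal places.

-0.282095

Rules hold: Σm=0, L=8 even, 3≤3≤5.
N = 9·3·7 = 189
Δ = 2!·6!·0!/9! = 1/252
Racah Σ t=1..1: t=1:−1/36 = -1/36
⇒ 3j(4 1 3; 0 0 0)² = 4/63, sgn +1
Racah Σ t=0..0: t=0:+1/240 = 1/240
⇒ 3j(4 1 3; 3 -1 -2)² = 1/12, sgn -1
4πI² = N·(3j₀)²·(3jₘ)² = 1/1
I = -1·√(1/4π) = -0.28209479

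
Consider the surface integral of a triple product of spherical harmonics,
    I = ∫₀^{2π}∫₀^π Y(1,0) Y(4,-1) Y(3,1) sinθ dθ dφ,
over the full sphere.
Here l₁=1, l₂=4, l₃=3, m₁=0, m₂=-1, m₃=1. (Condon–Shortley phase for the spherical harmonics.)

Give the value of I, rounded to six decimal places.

-0.238414

Rules hold: Σm=0, L=8 even, 3≤3≤5.
N = 3·9·7 = 189
Δ = 2!·0!·6!/9! = 1/252
Racah Σ t=1..1: t=1:−1/36 = -1/36
⇒ 3j(1 4 3; 0 0 0)² = 4/63, sgn +1
Racah Σ t=1..1: t=1:−1/48 = -1/48
⇒ 3j(1 4 3; 0 -1 1)² = 5/84, sgn -1
4πI² = N·(3j₀)²·(3jₘ)² = 5/7
I = -1·√(0.714286/4π) = -0.23841361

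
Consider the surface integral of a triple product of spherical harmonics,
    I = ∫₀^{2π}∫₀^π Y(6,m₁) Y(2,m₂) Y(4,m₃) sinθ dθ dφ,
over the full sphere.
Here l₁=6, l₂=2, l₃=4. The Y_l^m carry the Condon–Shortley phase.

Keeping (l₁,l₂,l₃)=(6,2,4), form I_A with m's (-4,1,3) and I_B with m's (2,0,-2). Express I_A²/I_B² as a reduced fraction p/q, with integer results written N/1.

Shared (l₁,l₂,l₃)=(6,2,4): N and (l;000)² cancel in I_A²/I_B².
A: Δ = 4!·8!·0!/13! = 1/6435; Racah Σ t=3..3: t=3:−1/30240 = -1/30240; ⇒ 3j(6 2 4; -4 1 3)² = 16/429, sgn +1
B: Δ = 4!·8!·0!/13! = 1/6435; Racah Σ t=2..2: t=2:+1/5760 = 1/5760; ⇒ 3j(6 2 4; 2 0 -2)² = 56/2145, sgn +1
I_A²/I_B² = (16/429)/(56/2145) = 10/7

10/7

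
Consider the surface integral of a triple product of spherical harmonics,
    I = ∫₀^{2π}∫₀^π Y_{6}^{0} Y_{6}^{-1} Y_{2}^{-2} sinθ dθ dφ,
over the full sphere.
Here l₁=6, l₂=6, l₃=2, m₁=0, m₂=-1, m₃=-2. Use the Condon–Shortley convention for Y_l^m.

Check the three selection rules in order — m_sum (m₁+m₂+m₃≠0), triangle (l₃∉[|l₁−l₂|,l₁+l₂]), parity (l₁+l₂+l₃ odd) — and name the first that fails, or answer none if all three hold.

Σmᵢ = -3  ✗
l₃∈[|l₁−l₂|,l₁+l₂]=[0,12], have l₃=2
Σlᵢ = 14 ⇒ even

m_sum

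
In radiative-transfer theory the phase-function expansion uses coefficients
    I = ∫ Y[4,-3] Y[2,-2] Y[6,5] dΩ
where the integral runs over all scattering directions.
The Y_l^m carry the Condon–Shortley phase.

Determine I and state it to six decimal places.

Rules hold: Σm=0, L=12 even, 2≤6≤6.
N = 9·5·13 = 585
Δ = 0!·8!·4!/13! = 1/6435
Racah Σ t=0..0: t=0:+1/2304 = 1/2304
⇒ 3j(4 2 6; 0 0 0)² = 5/143, sgn +1
Racah Σ t=0..0: t=0:+1/120960 = 1/120960
⇒ 3j(4 2 6; -3 -2 5)² = 2/39, sgn -1
4πI² = N·(3j₀)²·(3jₘ)² = 150/143
I = -1·√(1.04895/4π) = -0.28891672

-0.288917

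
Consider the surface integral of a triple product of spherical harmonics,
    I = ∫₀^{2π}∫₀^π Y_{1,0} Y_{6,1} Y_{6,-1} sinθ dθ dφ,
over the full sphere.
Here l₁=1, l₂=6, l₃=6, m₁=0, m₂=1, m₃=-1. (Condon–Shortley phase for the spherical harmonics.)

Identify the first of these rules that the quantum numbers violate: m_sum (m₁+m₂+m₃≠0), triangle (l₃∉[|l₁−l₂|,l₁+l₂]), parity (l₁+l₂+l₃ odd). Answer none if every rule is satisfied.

parity

m₁+m₂+m₃ = 0 + 1 − 1 = 0  ✓
triangle: |1−6|=5 ≤ l₃=6 ≤ 1+6=7  ✓
parity: l₁+l₂+l₃ = 13 is odd  ✗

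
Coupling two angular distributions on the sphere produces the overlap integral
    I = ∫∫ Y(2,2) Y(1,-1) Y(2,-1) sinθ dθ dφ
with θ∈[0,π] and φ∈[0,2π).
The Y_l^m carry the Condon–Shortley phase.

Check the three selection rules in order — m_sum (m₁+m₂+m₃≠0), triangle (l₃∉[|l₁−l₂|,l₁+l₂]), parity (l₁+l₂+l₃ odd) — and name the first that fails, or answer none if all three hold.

parity

m₁+m₂+m₃ = 2 − 1 − 1 = 0  ✓
triangle: |2−1|=1 ≤ l₃=2 ≤ 2+1=3  ✓
parity: l₁+l₂+l₃ = 5 is odd  ✗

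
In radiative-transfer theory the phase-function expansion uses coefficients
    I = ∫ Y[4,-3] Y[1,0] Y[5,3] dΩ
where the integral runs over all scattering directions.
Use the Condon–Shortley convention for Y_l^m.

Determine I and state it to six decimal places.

-0.196426

Rules hold: Σm=0, L=10 even, 3≤5≤5.
N = 9·3·11 = 297
Δ = 0!·8!·2!/11! = 1/495
Racah Σ t=0..0: t=0:+1/576 = 1/576
⇒ 3j(4 1 5; 0 0 0)² = 5/99, sgn -1
Racah Σ t=0..0: t=0:+1/5040 = 1/5040
⇒ 3j(4 1 5; -3 0 3)² = 16/495, sgn +1
4πI² = N·(3j₀)²·(3jₘ)² = 16/33
I = -1·√(0.484848/4π) = -0.19642560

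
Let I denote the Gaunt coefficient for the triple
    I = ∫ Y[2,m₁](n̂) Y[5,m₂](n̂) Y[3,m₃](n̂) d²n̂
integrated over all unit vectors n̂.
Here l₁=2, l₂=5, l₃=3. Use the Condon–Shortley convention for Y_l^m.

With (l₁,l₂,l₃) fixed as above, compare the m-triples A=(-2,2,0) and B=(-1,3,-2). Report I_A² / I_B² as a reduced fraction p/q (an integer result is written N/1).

5/16

Same 2,5,3: normalisation and zero-m 3j drop out of the ratio.
A: Δ: 4! 0! 6! / 11! → 1/2310; sum: t=4:+1/864 = 1/864; 3j²(2 5 3; -2 2 0) = Δ·Π!·Σ² = 1/66  (sign -1)
B: Δ: 4! 0! 6! / 11! → 1/2310; sum: t=3:−1/720 = -1/720; 3j²(2 5 3; -1 3 -2) = Δ·Π!·Σ² = 8/165  (sign +1)
I_A²/I_B² = (1/66)/(8/165) = 5/16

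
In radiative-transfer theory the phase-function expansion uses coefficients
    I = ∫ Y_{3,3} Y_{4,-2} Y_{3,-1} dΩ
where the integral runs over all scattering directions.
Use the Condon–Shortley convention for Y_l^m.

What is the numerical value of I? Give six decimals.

-0.188451

Rules hold: Σm=0, L=10 even, 1≤3≤7.
N = 7·9·7 = 441
Δ = 4!·2!·4!/11! = 1/34650
Racah Σ t=1..3: t=1:−1/72 t=2:+1/16 t=3:−1/72 = 5/144
⇒ 3j(3 4 3; 0 0 0)² = 2/77, sgn -1
Racah Σ t=0..0: t=0:+1/192 = 1/192
⇒ 3j(3 4 3; 3 -2 -1)² = 3/77, sgn +1
4πI² = N·(3j₀)²·(3jₘ)² = 54/121
I = -1·√(0.446281/4π) = -0.18845135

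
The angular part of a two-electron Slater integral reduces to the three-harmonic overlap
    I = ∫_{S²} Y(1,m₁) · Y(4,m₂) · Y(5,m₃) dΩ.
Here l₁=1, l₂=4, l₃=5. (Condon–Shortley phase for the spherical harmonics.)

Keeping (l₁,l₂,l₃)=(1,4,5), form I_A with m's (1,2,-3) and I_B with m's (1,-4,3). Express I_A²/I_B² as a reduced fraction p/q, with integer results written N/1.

28/1

Same 1,4,5: normalisation and zero-m 3j drop out of the ratio.
A: Δ: 0! 2! 8! / 11! → 1/495; sum: t=0:+1/2880 = 1/2880; 3j²(1 4 5; 1 2 -3) = Δ·Π!·Σ² = 28/495  (sign +1)
B: Δ: 0! 2! 8! / 11! → 1/495; sum: t=0:+1/80640 = 1/80640; 3j²(1 4 5; 1 -4 3) = Δ·Π!·Σ² = 1/495  (sign +1)
I_A²/I_B² = (28/495)/(1/495) = 28/1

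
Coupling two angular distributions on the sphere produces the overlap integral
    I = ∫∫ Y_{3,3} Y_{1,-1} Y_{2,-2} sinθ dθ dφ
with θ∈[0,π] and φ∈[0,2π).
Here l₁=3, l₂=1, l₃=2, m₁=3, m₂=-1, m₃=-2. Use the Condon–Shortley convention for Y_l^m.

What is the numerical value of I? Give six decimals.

-0.319865

Rules hold: Σm=0, L=6 even, 2≤2≤4.
N = 7·3·5 = 105
Δ = 2!·4!·0!/7! = 1/105
Racah Σ t=1..1: t=1:−1/4 = -1/4
⇒ 3j(3 1 2; 0 0 0)² = 3/35, sgn -1
Racah Σ t=0..0: t=0:+1/48 = 1/48
⇒ 3j(3 1 2; 3 -1 -2)² = 1/7, sgn +1
4πI² = N·(3j₀)²·(3jₘ)² = 9/7
I = -1·√(1.28571/4π) = -0.31986543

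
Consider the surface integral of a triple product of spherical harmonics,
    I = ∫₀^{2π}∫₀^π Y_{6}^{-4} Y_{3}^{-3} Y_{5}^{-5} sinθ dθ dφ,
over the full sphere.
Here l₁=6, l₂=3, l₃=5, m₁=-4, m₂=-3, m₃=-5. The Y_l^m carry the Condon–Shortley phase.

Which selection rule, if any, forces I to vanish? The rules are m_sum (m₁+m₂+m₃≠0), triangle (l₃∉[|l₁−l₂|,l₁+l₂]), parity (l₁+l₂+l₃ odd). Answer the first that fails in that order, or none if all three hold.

azimuthal sum: -4 − 3 − 5 = -12  ✗
3 ≤ 5 ≤ 9 (triangle on l)
L = 6 + 3 + 5 = 14 (even)

m_sum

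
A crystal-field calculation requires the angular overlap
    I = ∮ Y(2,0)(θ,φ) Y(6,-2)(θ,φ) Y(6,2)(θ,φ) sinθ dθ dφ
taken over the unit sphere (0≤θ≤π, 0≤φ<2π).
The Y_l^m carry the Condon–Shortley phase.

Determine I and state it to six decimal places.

0.114688

m-sum 0 ✓  L=14 even ✓  4≤6≤8 ✓
Π(2lᵢ+1) = 5×13×13 = 845
triangle coeff Δ(2,6,6) = 1/90090
Σ_t [0,2]: t=0:+1/69120 t=1:−1/14400 t=2:+1/69120 = -7/172800
(3j)²=14/715 [(2 6 6; 0 0 0)], sign=-1
Σ_t [0,2]: t=0:+1/69120 t=1:−1/30240 t=2:+1/322560 = -1/64512
(3j)²=10/1001 [(2 6 6; 0 -2 2)], sign=-1
⇒ 4πI² = 20/121
I = (+1)√(20/121/(4π)) = 0.11468784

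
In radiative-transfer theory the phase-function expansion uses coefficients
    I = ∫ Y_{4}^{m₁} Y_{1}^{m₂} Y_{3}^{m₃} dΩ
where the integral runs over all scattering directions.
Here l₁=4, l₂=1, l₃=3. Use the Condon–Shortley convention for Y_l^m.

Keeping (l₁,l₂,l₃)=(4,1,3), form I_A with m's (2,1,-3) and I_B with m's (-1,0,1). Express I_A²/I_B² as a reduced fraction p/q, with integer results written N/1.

Shared (l₁,l₂,l₃)=(4,1,3): N and (l;000)² cancel in I_A²/I_B².
A: Δ = 2!·6!·0!/9! = 1/252; Racah Σ t=2..2: t=2:+1/1440 = 1/1440; ⇒ 3j(4 1 3; 2 1 -3)² = 1/252, sgn +1
B: Δ = 2!·6!·0!/9! = 1/252; Racah Σ t=1..1: t=1:−1/48 = -1/48; ⇒ 3j(4 1 3; -1 0 1)² = 5/84, sgn -1
I_A²/I_B² = (1/252)/(5/84) = 1/15

1/15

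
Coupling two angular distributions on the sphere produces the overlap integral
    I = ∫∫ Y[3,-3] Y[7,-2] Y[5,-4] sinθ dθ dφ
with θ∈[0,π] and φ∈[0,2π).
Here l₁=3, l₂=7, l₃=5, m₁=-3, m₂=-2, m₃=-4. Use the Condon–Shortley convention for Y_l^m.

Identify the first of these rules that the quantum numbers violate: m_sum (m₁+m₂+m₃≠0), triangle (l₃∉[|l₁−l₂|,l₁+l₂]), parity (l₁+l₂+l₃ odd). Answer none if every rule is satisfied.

m_sum

m₁+m₂+m₃ = -3 − 2 − 4 = -9  ✗
triangle: |3−7|=4 ≤ l₃=5 ≤ 3+7=10
parity: l₁+l₂+l₃ = 15 is odd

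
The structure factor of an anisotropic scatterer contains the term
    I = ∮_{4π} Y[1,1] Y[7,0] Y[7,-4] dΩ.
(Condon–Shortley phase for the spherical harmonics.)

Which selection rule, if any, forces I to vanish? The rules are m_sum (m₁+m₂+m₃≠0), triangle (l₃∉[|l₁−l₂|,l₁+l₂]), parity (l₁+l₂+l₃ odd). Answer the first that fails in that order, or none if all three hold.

m_sum

azimuthal sum: 1 + 0 − 4 = -3  ✗
6 ≤ 7 ≤ 8 (triangle on l)
L = 1 + 7 + 7 = 15 (odd)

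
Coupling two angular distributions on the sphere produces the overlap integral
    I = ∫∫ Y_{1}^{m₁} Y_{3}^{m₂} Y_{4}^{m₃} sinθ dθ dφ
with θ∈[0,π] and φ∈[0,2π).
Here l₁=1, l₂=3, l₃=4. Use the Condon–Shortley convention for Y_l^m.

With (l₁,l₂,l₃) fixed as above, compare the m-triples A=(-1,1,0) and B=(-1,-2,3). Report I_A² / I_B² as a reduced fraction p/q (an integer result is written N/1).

2/7

Same 1,3,4: normalisation and zero-m 3j drop out of the ratio.
A: Δ: 0! 2! 6! / 9! → 1/252; sum: t=0:+1/96 = 1/96; 3j²(1 3 4; -1 1 0) = Δ·Π!·Σ² = 1/42  (sign +1)
B: Δ: 0! 2! 6! / 9! → 1/252; sum: t=0:+1/240 = 1/240; 3j²(1 3 4; -1 -2 3) = Δ·Π!·Σ² = 1/12  (sign -1)
I_A²/I_B² = (1/42)/(1/12) = 2/7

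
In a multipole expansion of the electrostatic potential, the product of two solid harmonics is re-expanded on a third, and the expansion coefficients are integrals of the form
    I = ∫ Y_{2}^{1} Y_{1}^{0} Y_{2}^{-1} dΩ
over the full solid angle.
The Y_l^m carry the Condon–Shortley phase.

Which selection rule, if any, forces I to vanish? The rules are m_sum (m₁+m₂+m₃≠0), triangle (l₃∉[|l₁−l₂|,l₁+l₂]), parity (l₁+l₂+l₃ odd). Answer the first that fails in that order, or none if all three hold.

Σmᵢ = 0  ✓
l₃∈[|l₁−l₂|,l₁+l₂]=[1,3], have l₃=2  ✓
Σlᵢ = 5 ⇒ odd  ✗

parity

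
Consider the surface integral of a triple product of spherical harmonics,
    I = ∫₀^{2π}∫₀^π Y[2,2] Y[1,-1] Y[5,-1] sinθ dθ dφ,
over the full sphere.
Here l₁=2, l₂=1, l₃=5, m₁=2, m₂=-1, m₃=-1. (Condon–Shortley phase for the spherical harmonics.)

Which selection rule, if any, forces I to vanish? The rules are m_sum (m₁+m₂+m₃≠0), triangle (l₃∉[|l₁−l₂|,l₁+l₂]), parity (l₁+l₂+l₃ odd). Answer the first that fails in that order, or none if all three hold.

triangle

m₁+m₂+m₃ = 2 − 1 − 1 = 0  ✓
triangle: |2−1|=1 ≤ l₃=5 ≤ 2+1=3  ✗
parity: l₁+l₂+l₃ = 8 is even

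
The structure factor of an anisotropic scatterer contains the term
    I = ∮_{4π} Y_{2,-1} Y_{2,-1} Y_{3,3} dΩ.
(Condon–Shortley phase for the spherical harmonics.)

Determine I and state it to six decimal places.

0.000000

-1 − 1 + 3 = 1 ≠ 0: azimuthal integral kills it; I = 0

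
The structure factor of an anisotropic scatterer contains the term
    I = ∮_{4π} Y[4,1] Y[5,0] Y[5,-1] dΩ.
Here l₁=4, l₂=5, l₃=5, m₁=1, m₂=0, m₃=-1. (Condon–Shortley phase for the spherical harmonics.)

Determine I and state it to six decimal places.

Rules hold: Σm=0, L=14 even, 1≤5≤9.
N = 9·11·11 = 1089
Δ = 4!·4!·6!/15! = 1/3153150
Racah Σ t=0..4: t=0:+1/69120 t=1:−1/1728 t=2:+1/576 t=3:−1/1728 t=4:+1/69120 = 7/11520
⇒ 3j(4 5 5; 0 0 0)² = 2/143, sgn -1
Racah Σ t=0..3: t=0:+1/17280 t=1:−1/1152 t=2:+1/864 t=3:−1/6912 = 7/34560
⇒ 3j(4 5 5; 1 0 -1)² = 1/429, sgn +1
4πI² = N·(3j₀)²·(3jₘ)² = 6/169
I = -1·√(0.035503/4π) = -0.05315295

-0.053153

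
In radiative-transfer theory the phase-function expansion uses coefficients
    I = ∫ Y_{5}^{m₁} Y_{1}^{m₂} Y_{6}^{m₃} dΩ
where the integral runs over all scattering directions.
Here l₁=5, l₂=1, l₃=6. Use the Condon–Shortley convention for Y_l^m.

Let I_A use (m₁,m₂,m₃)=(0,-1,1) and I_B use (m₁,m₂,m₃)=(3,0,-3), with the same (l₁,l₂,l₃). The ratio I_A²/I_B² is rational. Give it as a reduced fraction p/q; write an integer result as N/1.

Same 5,1,6: normalisation and zero-m 3j drop out of the ratio.
A: Δ: 0! 10! 2! / 13! → 1/858; sum: t=0:+1/28800 = 1/28800; 3j²(5 1 6; 0 -1 1) = Δ·Π!·Σ² = 7/286  (sign -1)
B: Δ: 0! 10! 2! / 13! → 1/858; sum: t=0:+1/80640 = 1/80640; 3j²(5 1 6; 3 0 -3) = Δ·Π!·Σ² = 9/286  (sign -1)
I_A²/I_B² = (7/286)/(9/286) = 7/9

7/9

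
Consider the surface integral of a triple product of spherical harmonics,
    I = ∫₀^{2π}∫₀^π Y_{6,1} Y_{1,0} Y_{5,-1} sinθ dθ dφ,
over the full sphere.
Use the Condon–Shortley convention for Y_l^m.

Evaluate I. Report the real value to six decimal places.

Rules hold: Σm=0, L=12 even, 5≤5≤7.
N = 13·3·11 = 429
Δ = 2!·10!·0!/13! = 1/858
Racah Σ t=1..1: t=1:−1/14400 = -1/14400
⇒ 3j(6 1 5; 0 0 0)² = 6/143, sgn +1
Racah Σ t=1..1: t=1:−1/17280 = -1/17280
⇒ 3j(6 1 5; 1 0 -1)² = 35/858, sgn -1
4πI² = N·(3j₀)²·(3jₘ)² = 105/143
I = -1·√(0.734266/4π) = -0.24172507

-0.241725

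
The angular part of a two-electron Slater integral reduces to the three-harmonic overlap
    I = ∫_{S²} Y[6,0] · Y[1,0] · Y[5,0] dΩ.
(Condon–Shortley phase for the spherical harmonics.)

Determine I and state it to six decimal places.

m-sum 0 ✓  L=12 even ✓  5≤5≤7 ✓
Π(2lᵢ+1) = 13×3×11 = 429
triangle coeff Δ(6,1,5) = 1/858
Σ_t [1,1]: t=1:−1/14400 = -1/14400
(3j)²=6/143 [(6 1 5; 0 0 0)], sign=+1
(m-triple is (0,0,0) — same symbol as above.)
⇒ 4πI² = 108/143
I = (+1)√(108/143/(4π)) = 0.24515397

0.245154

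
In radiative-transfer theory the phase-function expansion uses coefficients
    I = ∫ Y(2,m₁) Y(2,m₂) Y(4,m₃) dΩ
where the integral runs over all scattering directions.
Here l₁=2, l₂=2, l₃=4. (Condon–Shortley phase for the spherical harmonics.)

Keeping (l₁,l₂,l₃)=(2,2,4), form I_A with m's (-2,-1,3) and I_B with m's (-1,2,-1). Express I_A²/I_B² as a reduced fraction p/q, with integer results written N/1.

l's match ⇒ only the (l;m) 3-j factors differ between A and B.
A: triangle coeff Δ(2,2,4) = 1/630; Σ_t [0,0]: t=0:+1/144 = 1/144; (3j)²=1/18 [(2 2 4; -2 -1 3)], sign=-1
B: triangle coeff Δ(2,2,4) = 1/630; Σ_t [0,0]: t=0:+1/144 = 1/144; (3j)²=1/126 [(2 2 4; -1 2 -1)], sign=-1
I_A²/I_B² = (1/18)/(1/126) = 7/1

7/1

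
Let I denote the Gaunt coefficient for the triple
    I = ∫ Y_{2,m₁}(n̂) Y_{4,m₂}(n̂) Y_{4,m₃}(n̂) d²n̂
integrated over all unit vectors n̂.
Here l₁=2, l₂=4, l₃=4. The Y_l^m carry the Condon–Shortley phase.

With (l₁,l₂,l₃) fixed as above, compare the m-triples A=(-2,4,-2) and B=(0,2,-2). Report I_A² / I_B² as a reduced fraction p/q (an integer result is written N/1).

Same 2,4,4: normalisation and zero-m 3j drop out of the ratio.
A: Δ: 2! 2! 6! / 11! → 1/13860; sum: t=2:+1/2880 = 1/2880; 3j²(2 4 4; -2 4 -2) = Δ·Π!·Σ² = 2/165  (sign +1)
B: Δ: 2! 2! 6! / 11! → 1/13860; sum: t=0:+1/2880 t=1:−1/120 t=2:+1/192 = -1/360; 3j²(2 4 4; 0 2 -2) = Δ·Π!·Σ² = 16/3465  (sign -1)
I_A²/I_B² = (2/165)/(16/3465) = 21/8

21/8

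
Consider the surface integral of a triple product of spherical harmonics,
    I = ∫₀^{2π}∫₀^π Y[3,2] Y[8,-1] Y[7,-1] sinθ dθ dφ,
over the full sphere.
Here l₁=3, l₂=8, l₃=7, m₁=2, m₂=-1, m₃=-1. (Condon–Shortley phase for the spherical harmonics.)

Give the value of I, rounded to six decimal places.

Rules hold: Σm=0, L=18 even, 5≤7≤11.
N = 7·17·15 = 1785
Δ = 4!·2!·12!/19! = 1/5290740
Racah Σ t=1..3: t=1:−1/7257600 t=2:+1/2073600 t=3:−1/7257600 = 1/4838400
⇒ 3j(3 8 7; 0 0 0)² = 252/20995, sgn -1
Racah Σ t=0..1: t=0:+1/14515200 t=1:−1/6220800 = -1/10886400
⇒ 3j(3 8 7; 2 -1 -1)² = 128/12597, sgn -1
4πI² = N·(3j₀)²·(3jₘ)² = 225792/1037153
I = +1·√(0.217704/4π) = 0.13162183

0.131622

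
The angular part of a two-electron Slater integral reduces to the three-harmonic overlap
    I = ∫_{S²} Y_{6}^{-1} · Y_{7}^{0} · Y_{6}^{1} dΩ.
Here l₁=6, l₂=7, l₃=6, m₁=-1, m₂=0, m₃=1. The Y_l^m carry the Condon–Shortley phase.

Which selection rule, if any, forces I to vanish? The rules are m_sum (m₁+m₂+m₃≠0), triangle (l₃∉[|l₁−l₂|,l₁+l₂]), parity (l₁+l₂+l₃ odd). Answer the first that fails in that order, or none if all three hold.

parity

m₁+m₂+m₃ = -1 + 0 + 1 = 0  ✓
triangle: |6−7|=1 ≤ l₃=6 ≤ 6+7=13  ✓
parity: l₁+l₂+l₃ = 19 is odd  ✗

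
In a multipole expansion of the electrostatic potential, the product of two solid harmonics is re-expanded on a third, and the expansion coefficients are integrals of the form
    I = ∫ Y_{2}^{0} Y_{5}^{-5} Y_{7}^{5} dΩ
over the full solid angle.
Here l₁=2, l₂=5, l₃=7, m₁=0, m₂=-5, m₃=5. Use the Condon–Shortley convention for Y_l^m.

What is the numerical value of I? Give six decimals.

-0.092064

m-sum 0 ✓  L=14 even ✓  3≤7≤7 ✓
Π(2lᵢ+1) = 5×11×15 = 825
triangle coeff Δ(2,5,7) = 1/15015
Σ_t [0,0]: t=0:+1/57600 = 1/57600
(3j)²=21/715 [(2 5 7; 0 0 0)], sign=-1
Σ_t [0,0]: t=0:+1/14515200 = 1/14515200
(3j)²=2/455 [(2 5 7; 0 -5 5)], sign=+1
⇒ 4πI² = 18/169
I = (-1)√(18/169/(4π)) = -0.09206360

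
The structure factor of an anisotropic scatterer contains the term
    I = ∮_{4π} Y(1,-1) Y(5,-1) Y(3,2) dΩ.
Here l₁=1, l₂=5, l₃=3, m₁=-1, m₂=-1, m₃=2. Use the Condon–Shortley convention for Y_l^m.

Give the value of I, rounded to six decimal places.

l₃=3 ∉ [4,6] — triangle fails ⇒ I = 0

0.000000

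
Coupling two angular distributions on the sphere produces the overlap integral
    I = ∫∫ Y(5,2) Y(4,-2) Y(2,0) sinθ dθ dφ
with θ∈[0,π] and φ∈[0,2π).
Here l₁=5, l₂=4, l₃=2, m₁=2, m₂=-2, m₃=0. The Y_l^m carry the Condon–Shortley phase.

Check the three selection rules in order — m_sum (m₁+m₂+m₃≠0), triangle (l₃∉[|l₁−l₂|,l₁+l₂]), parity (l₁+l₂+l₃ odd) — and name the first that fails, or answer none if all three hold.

parity

m₁+m₂+m₃ = 2 − 2 + 0 = 0  ✓
triangle: |5−4|=1 ≤ l₃=2 ≤ 5+4=9  ✓
parity: l₁+l₂+l₃ = 11 is odd  ✗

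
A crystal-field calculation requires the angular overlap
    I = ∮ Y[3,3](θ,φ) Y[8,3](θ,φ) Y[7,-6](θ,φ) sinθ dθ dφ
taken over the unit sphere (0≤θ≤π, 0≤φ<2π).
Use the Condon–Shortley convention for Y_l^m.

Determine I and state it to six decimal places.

0.043419

Rules hold: Σm=0, L=18 even, 5≤7≤11.
N = 7·17·15 = 1785
Δ = 4!·2!·12!/19! = 1/5290740
Racah Σ t=1..3: t=1:−1/7257600 t=2:+1/2073600 t=3:−1/7257600 = 1/4838400
⇒ 3j(3 8 7; 0 0 0)² = 252/20995, sgn -1
Racah Σ t=0..0: t=0:+1/1916006400 = 1/1916006400
⇒ 3j(3 8 7; 3 3 -6)² = 5/4522, sgn -1
4πI² = N·(3j₀)²·(3jₘ)² = 1890/79781
I = +1·√(0.0236899/4π) = 0.04341864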